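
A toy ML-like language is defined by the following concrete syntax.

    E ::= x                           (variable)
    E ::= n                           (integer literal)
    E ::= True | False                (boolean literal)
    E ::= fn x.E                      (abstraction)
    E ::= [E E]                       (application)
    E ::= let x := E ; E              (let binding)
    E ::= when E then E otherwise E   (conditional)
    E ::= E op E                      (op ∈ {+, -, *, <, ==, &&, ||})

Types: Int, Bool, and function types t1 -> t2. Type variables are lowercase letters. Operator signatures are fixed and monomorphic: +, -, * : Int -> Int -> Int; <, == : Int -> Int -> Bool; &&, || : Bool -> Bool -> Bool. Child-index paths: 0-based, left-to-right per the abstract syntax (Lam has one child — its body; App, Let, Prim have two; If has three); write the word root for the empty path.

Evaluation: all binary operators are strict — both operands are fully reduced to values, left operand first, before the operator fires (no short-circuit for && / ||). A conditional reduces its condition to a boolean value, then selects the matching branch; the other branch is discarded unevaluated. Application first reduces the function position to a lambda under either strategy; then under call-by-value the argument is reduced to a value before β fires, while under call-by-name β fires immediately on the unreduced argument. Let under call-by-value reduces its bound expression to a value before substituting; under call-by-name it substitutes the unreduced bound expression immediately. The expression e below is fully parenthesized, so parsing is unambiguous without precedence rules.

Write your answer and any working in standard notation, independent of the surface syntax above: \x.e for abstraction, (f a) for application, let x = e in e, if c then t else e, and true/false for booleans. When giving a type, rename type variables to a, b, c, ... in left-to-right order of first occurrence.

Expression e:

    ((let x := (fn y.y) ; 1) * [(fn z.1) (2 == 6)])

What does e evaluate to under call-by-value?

Answer: 1

Working:
step 0: ((let x = (\y.y) in 1) * ((\z.1) (2 == 6)))
step 1: [let@0] (1 * ((\z.1) (2 == 6)))
step 2: [delta@1.1] (1 * ((\z.1) false))
step 3: [beta@1] (1 * 1)
step 4: [delta@root] 1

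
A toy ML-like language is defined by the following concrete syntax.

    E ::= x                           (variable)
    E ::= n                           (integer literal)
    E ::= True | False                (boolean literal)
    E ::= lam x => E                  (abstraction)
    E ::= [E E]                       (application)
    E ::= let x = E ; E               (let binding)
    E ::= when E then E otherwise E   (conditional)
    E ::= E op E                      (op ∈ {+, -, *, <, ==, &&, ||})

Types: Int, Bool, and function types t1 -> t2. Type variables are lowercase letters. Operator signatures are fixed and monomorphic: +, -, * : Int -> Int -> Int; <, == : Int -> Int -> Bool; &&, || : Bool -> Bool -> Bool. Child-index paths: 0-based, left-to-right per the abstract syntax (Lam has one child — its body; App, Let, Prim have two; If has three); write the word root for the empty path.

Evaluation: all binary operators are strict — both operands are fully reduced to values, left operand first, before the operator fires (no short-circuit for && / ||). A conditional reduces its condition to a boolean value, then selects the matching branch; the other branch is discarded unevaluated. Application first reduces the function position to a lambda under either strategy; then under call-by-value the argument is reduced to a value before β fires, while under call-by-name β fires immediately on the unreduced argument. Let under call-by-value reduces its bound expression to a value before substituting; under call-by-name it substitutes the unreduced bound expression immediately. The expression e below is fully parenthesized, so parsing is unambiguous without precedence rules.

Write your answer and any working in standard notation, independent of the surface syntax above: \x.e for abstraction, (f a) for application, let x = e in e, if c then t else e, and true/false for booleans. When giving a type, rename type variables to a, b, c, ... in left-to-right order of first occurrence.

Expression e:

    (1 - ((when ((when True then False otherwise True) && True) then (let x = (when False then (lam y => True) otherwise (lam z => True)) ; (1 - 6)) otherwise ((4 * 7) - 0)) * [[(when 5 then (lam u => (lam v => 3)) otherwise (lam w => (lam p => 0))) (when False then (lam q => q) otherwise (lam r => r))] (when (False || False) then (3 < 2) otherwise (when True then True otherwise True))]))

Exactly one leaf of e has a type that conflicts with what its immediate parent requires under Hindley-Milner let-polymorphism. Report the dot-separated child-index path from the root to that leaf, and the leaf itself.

Working:
  unify Int ~ Int
  unify Bool ~ Bool
  unify Bool ~ Bool
  unify Bool ~ Bool
  unify Bool ~ Bool
  unify Bool ~ Bool
  unify Bool ~ Bool
\y._ : a -> Bool
\z._ : b -> Bool
  unify a -> Bool ~ b -> Bool
  unify a ~ b
  unify Bool ~ Bool
let x : forall. b -> Bool
  unify Int ~ Int
  unify Int ~ Int
  unify Int ~ Int
  unify Int ~ Int
  unify Int ~ Int
  unify Int ~ Int
  unify Int ~ Int
  unify Int ~ Int
  unify Int ~ Bool
  FAIL: mismatch Int ~ Bool

Answer: 1.1.0.0.0 : 5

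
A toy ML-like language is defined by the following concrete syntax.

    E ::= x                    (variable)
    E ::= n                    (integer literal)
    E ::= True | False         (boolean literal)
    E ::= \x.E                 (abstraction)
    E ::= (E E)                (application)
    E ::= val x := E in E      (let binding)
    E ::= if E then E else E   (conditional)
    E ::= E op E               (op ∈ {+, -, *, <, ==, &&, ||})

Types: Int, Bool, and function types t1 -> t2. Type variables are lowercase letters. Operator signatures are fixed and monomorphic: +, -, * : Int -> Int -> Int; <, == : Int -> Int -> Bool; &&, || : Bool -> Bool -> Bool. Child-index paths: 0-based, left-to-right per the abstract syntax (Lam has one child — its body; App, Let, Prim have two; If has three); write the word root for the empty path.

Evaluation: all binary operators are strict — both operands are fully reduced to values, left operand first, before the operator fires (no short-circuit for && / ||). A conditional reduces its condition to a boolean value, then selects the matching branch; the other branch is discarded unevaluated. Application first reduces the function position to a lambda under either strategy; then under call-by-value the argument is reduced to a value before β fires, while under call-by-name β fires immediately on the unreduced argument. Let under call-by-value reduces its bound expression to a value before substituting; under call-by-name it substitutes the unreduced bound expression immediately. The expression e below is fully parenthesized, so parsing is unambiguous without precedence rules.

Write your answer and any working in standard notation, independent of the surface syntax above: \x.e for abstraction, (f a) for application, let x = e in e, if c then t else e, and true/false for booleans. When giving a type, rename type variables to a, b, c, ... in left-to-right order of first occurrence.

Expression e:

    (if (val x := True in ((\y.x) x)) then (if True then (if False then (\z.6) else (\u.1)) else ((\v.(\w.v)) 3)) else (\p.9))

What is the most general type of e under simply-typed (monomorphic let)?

Answer: a -> Int

Trace:
let x : Bool
x : Bool
\y._ : a -> Bool
x : Bool
  unify a -> Bool ~ Bool -> b
  unify a ~ Bool
  unify Bool ~ b
_ _ : Bool
  unify Bool ~ Bool
  unify Bool ~ Bool
  unify Bool ~ Bool
\z._ : c -> Int
\u._ : d -> Int
  unify c -> Int ~ d -> Int
  unify c ~ d
  unify Int ~ Int
v : e
\w._ : f -> e
\v._ : e -> f -> e
  unify e -> f -> e ~ Int -> g
  unify e ~ Int
  unify f -> Int ~ g
_ _ : f -> Int
  unify d -> Int ~ f -> Int
  unify d ~ f
  unify Int ~ Int
\p._ : h -> Int
  unify f -> Int ~ h -> Int
  unify f ~ h
  unify Int ~ Int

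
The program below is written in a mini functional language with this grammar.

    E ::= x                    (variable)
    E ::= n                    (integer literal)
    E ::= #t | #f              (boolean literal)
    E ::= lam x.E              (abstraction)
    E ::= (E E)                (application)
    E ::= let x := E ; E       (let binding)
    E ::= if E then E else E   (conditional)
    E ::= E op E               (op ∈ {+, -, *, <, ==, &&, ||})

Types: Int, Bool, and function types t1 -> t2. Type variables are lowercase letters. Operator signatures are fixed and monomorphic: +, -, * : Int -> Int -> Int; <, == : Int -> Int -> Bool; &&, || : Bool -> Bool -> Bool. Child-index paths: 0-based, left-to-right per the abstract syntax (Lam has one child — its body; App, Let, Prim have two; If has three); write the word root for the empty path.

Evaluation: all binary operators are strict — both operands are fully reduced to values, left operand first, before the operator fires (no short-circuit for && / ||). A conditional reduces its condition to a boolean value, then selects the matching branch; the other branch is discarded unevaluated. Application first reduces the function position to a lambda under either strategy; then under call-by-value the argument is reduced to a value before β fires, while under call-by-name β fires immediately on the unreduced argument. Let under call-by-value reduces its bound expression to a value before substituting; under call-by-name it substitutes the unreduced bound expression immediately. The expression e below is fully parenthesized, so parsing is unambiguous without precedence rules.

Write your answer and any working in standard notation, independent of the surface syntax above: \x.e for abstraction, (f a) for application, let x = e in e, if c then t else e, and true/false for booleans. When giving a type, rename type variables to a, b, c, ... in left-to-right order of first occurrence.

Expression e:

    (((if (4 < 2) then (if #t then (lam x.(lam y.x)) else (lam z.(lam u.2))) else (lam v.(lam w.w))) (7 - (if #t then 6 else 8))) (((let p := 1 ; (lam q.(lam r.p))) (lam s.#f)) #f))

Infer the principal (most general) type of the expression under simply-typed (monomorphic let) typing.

Answer: Int

Derivation:
  unify Int ~ Int
  unify Int ~ Int
  unify Bool ~ Bool
  unify Bool ~ Bool
x : a
\y._ : b -> a
\x._ : a -> b -> a
\u._ : d -> Int
\z._ : c -> d -> Int
  unify a -> b -> a ~ c -> d -> Int
  unify a ~ c
  unify b -> c ~ d -> Int
  unify b ~ d
  unify c ~ Int
w : f
\w._ : f -> f
\v._ : e -> f -> f
  unify Int -> d -> Int ~ e -> f -> f
  unify Int ~ e
  unify d -> Int ~ f -> f
  unify d ~ f
  unify Int ~ f
  unify Int ~ Int
  unify Bool ~ Bool
  unify Int ~ Int
  unify Int ~ Int
  unify Int -> Int -> Int ~ Int -> g
  unify Int ~ Int
  unify Int -> Int ~ g
_ _ : Int -> Int
let p : Int
p : Int
\r._ : i -> Int
\q._ : h -> i -> Int
\s._ : j -> Bool
  unify h -> i -> Int ~ (j -> Bool) -> k
  unify h ~ j -> Bool
  unify i -> Int ~ k
_ _ : i -> Int
  unify i -> Int ~ Bool -> l
  unify i ~ Bool
  unify Int ~ l
_ _ : Int
  unify Int -> Int ~ Int -> m
  unify Int ~ Int
  unify Int ~ m
_ _ : Int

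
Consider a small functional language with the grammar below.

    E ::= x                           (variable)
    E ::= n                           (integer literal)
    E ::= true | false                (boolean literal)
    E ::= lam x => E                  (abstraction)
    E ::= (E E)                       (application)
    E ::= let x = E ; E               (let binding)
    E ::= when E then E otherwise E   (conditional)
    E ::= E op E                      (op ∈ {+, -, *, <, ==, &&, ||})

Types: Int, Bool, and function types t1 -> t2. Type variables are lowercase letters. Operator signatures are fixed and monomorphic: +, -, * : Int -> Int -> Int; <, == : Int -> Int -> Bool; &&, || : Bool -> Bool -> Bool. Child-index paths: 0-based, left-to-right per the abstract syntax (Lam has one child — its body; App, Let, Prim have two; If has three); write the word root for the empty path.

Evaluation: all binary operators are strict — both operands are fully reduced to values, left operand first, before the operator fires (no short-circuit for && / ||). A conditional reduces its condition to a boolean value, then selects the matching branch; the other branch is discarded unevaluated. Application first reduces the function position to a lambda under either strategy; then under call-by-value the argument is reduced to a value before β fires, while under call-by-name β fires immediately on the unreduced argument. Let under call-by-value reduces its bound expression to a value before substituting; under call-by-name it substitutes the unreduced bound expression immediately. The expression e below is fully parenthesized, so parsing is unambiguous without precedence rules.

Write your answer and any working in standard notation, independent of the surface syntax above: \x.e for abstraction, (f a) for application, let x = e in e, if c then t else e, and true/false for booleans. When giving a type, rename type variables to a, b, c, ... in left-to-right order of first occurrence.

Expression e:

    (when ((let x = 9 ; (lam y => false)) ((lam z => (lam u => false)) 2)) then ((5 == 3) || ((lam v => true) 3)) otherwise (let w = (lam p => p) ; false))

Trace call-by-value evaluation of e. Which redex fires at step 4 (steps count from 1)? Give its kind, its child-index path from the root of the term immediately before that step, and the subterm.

Answer: if at root : (if false then ((5 == 3) || ((\v.true) 3)) else (let w = (\p.p) in false))

Working:
step 0: (if ((let x = 9 in (\y.false)) ((\z.(\u.false)) 2)) then ((5 == 3) || ((\v.true) 3)) else (let w = (\p.p) in false))
step 1: [let@0.0] (if ((\y.false) ((\z.(\u.false)) 2)) then ((5 == 3) || ((\v.true) 3)) else (let w = (\p.p) in false))
step 2: [beta@0.1] (if ((\y.false) (\u.false)) then ((5 == 3) || ((\v.true) 3)) else (let w = (\p.p) in false))
step 3: [beta@0] (if false then ((5 == 3) || ((\v.true) 3)) else (let w = (\p.p) in false))
step 4: [if@root] (let w = (\p.p) in false)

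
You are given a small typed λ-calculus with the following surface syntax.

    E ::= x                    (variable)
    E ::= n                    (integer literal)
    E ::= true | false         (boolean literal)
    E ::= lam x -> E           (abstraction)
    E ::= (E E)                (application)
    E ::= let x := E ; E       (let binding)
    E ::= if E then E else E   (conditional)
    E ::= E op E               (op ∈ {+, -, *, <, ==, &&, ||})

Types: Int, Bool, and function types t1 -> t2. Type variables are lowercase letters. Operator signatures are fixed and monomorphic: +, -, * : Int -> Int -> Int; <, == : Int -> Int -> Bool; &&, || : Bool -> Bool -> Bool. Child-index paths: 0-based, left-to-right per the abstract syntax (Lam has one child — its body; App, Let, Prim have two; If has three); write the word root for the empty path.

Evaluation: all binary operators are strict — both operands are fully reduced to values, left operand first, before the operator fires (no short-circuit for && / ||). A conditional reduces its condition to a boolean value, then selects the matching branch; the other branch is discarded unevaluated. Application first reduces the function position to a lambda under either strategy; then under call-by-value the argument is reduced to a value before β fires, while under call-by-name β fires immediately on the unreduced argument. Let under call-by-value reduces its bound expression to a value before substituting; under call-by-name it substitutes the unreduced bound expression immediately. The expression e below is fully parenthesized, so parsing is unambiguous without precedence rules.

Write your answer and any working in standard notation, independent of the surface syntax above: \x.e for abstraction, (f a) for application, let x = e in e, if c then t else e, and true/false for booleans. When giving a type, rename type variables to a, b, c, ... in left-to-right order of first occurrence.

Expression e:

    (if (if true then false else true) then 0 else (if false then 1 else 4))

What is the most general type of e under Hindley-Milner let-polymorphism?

Working:
  unify Bool ~ Bool
  unify Bool ~ Bool
  unify Bool ~ Bool
  unify Bool ~ Bool
  unify Int ~ Int
  unify Int ~ Int

Answer: Int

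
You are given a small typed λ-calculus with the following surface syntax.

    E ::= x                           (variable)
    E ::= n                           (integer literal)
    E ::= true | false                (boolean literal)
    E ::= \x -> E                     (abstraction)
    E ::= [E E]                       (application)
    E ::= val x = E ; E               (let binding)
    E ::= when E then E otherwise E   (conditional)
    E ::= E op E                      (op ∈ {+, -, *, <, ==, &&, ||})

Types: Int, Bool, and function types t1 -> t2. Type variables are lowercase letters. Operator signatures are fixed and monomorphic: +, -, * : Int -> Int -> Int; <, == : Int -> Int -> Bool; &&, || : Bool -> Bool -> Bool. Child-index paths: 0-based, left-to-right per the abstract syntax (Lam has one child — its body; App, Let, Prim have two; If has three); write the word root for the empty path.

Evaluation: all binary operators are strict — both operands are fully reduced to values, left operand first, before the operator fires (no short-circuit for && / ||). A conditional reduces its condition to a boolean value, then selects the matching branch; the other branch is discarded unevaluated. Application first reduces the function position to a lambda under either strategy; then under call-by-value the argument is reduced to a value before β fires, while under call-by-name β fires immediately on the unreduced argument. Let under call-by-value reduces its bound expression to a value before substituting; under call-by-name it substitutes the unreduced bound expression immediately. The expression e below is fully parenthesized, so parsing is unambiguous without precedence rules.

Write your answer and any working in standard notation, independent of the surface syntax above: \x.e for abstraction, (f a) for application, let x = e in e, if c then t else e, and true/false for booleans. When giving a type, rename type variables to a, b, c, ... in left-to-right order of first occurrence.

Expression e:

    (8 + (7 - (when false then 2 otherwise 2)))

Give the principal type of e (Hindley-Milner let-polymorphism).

Working:
  unify Int ~ Int
  unify Int ~ Int
  unify Bool ~ Bool
  unify Int ~ Int
  unify Int ~ Int
  unify Int ~ Int

Answer: Int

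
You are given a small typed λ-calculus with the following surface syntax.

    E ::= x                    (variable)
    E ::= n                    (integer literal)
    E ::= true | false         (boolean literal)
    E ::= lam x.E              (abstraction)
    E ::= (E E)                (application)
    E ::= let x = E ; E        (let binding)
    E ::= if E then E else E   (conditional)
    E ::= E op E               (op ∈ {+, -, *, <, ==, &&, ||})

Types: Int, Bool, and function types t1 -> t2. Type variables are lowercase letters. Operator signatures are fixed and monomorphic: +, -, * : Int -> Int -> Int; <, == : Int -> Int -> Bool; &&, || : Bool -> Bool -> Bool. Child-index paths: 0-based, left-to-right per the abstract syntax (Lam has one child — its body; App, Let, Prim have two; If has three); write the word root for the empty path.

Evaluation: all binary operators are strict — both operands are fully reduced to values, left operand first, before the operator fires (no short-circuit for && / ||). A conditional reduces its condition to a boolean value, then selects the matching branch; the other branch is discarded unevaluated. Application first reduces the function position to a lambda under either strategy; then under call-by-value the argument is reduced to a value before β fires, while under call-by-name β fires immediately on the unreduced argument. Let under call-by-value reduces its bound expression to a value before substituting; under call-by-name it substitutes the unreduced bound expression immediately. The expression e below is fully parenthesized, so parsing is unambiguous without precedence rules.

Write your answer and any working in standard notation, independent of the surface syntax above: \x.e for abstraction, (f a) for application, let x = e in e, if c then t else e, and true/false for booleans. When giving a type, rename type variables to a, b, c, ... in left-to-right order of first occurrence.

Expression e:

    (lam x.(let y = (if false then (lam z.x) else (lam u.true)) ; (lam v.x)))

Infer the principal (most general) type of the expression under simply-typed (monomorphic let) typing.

Derivation:
  unify Bool ~ Bool
x : a
\z._ : b -> a
\u._ : c -> Bool
  unify b -> a ~ c -> Bool
  unify b ~ c
  unify a ~ Bool
let y : c -> Bool
x : Bool
\v._ : d -> Bool
\x._ : Bool -> d -> Bool

Answer: Bool -> a -> Bool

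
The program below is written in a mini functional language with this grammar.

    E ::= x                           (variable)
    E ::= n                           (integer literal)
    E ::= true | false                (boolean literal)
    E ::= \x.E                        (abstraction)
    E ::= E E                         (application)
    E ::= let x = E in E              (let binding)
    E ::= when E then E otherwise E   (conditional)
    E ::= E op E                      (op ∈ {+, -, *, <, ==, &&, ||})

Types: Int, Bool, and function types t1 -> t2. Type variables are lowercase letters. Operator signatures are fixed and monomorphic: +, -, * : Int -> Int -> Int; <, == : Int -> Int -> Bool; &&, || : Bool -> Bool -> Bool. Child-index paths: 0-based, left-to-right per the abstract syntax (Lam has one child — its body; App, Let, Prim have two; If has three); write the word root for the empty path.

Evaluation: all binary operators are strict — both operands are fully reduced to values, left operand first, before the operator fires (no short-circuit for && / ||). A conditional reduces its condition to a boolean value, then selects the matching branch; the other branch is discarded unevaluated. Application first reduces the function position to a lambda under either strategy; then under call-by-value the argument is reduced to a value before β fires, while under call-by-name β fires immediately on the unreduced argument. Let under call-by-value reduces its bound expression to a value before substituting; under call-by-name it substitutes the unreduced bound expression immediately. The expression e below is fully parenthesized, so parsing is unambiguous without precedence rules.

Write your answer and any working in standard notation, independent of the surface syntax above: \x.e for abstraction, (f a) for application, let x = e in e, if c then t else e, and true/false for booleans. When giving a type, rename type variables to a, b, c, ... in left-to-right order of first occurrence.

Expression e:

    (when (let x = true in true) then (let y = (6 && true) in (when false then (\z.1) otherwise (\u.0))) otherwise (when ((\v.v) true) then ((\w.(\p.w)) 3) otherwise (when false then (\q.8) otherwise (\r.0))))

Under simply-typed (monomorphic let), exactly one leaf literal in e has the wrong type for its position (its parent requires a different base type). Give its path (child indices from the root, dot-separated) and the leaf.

Answer: 1.0.0 : 6

Trace:
let x : Bool
  unify Bool ~ Bool
  unify Int ~ Bool
  FAIL: mismatch Int ~ Bool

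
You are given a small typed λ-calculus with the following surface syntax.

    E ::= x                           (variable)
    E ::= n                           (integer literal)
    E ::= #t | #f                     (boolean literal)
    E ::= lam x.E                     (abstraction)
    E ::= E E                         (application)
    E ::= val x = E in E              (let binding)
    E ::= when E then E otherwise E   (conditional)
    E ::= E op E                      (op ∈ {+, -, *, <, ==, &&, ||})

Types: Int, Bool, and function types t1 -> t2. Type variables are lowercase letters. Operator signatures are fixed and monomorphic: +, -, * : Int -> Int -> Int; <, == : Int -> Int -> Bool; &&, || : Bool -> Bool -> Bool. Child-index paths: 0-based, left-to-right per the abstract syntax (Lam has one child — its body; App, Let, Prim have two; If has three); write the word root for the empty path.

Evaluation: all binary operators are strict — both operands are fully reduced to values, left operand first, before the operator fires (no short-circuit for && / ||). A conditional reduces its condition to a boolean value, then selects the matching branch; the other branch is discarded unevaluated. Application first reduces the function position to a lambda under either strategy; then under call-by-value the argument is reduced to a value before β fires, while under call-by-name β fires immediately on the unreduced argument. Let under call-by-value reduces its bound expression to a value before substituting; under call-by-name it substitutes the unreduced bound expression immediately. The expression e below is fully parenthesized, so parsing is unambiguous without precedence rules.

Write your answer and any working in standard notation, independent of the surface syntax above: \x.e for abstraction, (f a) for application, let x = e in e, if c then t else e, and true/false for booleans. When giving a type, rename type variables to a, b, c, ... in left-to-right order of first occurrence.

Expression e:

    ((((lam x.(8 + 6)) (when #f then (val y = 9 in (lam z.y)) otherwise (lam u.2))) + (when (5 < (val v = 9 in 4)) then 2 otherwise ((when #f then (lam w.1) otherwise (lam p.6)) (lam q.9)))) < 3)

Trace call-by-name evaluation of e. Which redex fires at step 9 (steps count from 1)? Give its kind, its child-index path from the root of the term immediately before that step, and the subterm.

Answer: delta at root : (20 < 3)

Derivation:
step 0: ((((\x.(8 + 6)) (if false then (let y = 9 in (\z.y)) else (\u.2))) + (if (5 < (let v = 9 in 4)) then 2 else ((if false then (\w.1) else (\p.6)) (\q.9)))) < 3)
step 1: [beta@0.0] (((8 + 6) + (if (5 < (let v = 9 in 4)) then 2 else ((if false then (\w.1) else (\p.6)) (\q.9)))) < 3)
step 2: [delta@0.0] ((14 + (if (5 < (let v = 9 in 4)) then 2 else ((if false then (\w.1) else (\p.6)) (\q.9)))) < 3)
step 3: [let@0.1.0.1] ((14 + (if (5 < 4) then 2 else ((if false then (\w.1) else (\p.6)) (\q.9)))) < 3)
step 4: [delta@0.1.0] ((14 + (if false then 2 else ((if false then (\w.1) else (\p.6)) (\q.9)))) < 3)
step 5: [if@0.1] ((14 + ((if false then (\w.1) else (\p.6)) (\q.9))) < 3)
step 6: [if@0.1.0] ((14 + ((\p.6) (\q.9))) < 3)
step 7: [beta@0.1] ((14 + 6) < 3)
step 8: [delta@0] (20 < 3)
step 9: [delta@root] false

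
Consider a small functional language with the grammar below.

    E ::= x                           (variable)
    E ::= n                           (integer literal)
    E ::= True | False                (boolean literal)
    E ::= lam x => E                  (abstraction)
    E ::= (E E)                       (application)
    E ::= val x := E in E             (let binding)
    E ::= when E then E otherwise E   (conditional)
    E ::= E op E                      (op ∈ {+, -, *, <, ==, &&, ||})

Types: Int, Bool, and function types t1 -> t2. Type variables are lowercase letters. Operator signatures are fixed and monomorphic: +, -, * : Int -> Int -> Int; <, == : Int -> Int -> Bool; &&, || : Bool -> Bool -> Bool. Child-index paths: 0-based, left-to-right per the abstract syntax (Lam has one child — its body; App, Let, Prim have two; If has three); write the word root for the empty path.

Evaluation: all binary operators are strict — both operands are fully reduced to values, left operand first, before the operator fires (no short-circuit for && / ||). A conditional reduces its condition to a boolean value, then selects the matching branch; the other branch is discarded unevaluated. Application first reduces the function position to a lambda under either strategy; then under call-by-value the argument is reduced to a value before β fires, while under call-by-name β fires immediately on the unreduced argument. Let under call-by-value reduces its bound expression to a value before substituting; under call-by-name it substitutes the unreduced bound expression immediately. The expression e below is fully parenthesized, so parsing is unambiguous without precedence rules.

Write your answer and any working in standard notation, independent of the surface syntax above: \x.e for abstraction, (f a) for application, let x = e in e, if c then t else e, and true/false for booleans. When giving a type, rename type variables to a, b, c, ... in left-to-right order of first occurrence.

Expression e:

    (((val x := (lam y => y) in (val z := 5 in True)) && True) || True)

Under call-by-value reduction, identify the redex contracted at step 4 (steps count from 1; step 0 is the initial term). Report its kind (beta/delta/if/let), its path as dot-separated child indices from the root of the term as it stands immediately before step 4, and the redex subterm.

Working:
step 0: (((let x = (\y.y) in (let z = 5 in true)) && true) || true)
step 1: [let@0.0] (((let z = 5 in true) && true) || true)
step 2: [let@0.0] ((true && true) || true)
step 3: [delta@0] (true || true)
step 4: [delta@root] true

Answer: delta at root : (true || true)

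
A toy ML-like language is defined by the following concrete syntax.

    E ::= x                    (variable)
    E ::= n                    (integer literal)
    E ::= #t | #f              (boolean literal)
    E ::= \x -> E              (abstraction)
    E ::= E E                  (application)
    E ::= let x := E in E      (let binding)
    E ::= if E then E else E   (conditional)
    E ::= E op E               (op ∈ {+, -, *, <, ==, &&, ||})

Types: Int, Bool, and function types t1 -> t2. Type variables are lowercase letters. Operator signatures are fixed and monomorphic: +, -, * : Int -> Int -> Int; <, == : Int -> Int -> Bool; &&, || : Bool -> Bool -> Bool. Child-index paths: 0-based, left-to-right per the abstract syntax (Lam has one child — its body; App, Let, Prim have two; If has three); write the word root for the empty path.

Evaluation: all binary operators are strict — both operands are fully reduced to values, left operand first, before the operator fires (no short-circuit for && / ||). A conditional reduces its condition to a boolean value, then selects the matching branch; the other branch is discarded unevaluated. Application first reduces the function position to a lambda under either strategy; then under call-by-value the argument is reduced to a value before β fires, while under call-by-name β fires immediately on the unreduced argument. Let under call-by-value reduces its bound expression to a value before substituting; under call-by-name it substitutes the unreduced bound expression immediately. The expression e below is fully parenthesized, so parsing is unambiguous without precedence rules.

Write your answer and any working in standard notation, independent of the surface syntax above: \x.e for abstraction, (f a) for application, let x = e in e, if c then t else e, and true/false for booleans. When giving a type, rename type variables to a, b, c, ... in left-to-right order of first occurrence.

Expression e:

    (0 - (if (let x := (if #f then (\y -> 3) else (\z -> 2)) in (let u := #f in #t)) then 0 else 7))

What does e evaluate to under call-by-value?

Answer: 0

Trace:
step 0: (0 - (if (let x = (if false then (\y.3) else (\z.2)) in (let u = false in true)) then 0 else 7))
step 1: [if@1.0.0] (0 - (if (let x = (\z.2) in (let u = false in true)) then 0 else 7))
step 2: [let@1.0] (0 - (if (let u = false in true) then 0 else 7))
step 3: [let@1.0] (0 - (if true then 0 else 7))
step 4: [if@1] (0 - 0)
step 5: [delta@root] 0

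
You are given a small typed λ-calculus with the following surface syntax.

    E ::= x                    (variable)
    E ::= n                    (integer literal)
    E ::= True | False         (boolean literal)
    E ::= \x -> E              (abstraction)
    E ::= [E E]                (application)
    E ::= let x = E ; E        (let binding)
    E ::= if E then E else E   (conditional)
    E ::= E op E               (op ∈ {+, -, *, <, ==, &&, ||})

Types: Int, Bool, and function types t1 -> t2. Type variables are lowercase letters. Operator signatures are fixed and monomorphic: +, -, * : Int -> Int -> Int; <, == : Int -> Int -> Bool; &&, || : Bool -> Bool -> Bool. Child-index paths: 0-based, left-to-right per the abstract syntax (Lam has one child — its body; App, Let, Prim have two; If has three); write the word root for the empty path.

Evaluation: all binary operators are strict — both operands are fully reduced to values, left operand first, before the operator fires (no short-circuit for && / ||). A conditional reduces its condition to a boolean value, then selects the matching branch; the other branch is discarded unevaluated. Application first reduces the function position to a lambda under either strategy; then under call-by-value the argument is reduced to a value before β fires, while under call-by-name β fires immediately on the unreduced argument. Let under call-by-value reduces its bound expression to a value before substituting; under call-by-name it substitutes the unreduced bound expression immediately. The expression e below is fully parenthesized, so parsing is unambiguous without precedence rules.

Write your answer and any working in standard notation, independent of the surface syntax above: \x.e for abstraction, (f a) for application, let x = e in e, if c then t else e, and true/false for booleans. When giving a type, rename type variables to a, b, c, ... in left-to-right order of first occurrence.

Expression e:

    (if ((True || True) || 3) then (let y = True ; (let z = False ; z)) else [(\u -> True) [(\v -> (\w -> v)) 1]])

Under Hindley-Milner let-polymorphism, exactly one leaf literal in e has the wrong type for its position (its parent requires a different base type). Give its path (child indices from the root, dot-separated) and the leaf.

Derivation:
  unify Bool ~ Bool
  unify Bool ~ Bool
  unify Bool ~ Bool
  unify Int ~ Bool
  FAIL: mismatch Int ~ Bool

Answer: 0.1 : 3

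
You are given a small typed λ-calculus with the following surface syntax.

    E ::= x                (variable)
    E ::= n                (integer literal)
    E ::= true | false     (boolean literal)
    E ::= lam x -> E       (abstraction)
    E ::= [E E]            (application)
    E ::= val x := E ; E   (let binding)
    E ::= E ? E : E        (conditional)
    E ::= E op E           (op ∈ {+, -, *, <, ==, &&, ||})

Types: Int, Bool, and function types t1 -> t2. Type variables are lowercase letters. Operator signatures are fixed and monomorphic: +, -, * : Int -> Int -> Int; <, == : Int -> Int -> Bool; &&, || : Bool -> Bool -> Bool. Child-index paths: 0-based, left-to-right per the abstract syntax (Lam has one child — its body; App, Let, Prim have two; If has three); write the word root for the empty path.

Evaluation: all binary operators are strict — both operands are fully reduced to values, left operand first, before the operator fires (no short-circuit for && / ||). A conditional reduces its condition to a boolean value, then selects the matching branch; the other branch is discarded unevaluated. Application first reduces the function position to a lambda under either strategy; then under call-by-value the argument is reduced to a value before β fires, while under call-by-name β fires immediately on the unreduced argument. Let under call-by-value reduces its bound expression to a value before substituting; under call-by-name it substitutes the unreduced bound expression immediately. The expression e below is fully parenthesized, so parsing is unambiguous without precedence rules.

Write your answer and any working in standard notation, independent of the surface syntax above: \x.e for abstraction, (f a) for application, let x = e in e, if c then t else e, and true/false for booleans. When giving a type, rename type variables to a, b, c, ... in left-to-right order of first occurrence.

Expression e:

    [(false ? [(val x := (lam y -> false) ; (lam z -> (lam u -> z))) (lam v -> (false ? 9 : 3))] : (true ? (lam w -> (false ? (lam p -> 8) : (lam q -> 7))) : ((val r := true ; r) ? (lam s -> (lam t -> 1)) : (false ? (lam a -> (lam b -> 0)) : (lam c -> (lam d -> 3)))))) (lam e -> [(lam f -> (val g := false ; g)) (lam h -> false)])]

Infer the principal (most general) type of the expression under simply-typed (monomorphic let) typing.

Derivation:
  unify Bool ~ Bool
\y._ : a -> Bool
let x : a -> Bool
z : b
\u._ : c -> b
\z._ : b -> c -> b
  unify Bool ~ Bool
  unify Int ~ Int
\v._ : d -> Int
  unify b -> c -> b ~ (d -> Int) -> e
  unify b ~ d -> Int
  unify c -> d -> Int ~ e
_ _ : c -> d -> Int
  unify Bool ~ Bool
  unify Bool ~ Bool
\p._ : g -> Int
\q._ : h -> Int
  unify g -> Int ~ h -> Int
  unify g ~ h
  unify Int ~ Int
\w._ : f -> h -> Int
let r : Bool
r : Bool
  unify Bool ~ Bool
\t._ : j -> Int
\s._ : i -> j -> Int
  unify Bool ~ Bool
\b._ : l -> Int
\a._ : k -> l -> Int
\d._ : n -> Int
\c._ : m -> n -> Int
  unify k -> l -> Int ~ m -> n -> Int
  unify k ~ m
  unify l -> Int ~ n -> Int
  unify l ~ n
  unify Int ~ Int
  unify i -> j -> Int ~ m -> n -> Int
  unify i ~ m
  unify j -> Int ~ n -> Int
  unify j ~ n
  unify Int ~ Int
  unify f -> h -> Int ~ m -> n -> Int
  unify f ~ m
  unify h -> Int ~ n -> Int
  unify h ~ n
  unify Int ~ Int
  unify c -> d -> Int ~ m -> n -> Int
  unify c ~ m
  unify d -> Int ~ n -> Int
  unify d ~ n
  unify Int ~ Int
let g : Bool
g : Bool
\f._ : p -> Bool
\h._ : q -> Bool
  unify p -> Bool ~ (q -> Bool) -> r
  unify p ~ q -> Bool
  unify Bool ~ r
_ _ : Bool
\e._ : o -> Bool
  unify m -> n -> Int ~ (o -> Bool) -> s
  unify m ~ o -> Bool
  unify n -> Int ~ s
_ _ : n -> Int

Answer: a -> Int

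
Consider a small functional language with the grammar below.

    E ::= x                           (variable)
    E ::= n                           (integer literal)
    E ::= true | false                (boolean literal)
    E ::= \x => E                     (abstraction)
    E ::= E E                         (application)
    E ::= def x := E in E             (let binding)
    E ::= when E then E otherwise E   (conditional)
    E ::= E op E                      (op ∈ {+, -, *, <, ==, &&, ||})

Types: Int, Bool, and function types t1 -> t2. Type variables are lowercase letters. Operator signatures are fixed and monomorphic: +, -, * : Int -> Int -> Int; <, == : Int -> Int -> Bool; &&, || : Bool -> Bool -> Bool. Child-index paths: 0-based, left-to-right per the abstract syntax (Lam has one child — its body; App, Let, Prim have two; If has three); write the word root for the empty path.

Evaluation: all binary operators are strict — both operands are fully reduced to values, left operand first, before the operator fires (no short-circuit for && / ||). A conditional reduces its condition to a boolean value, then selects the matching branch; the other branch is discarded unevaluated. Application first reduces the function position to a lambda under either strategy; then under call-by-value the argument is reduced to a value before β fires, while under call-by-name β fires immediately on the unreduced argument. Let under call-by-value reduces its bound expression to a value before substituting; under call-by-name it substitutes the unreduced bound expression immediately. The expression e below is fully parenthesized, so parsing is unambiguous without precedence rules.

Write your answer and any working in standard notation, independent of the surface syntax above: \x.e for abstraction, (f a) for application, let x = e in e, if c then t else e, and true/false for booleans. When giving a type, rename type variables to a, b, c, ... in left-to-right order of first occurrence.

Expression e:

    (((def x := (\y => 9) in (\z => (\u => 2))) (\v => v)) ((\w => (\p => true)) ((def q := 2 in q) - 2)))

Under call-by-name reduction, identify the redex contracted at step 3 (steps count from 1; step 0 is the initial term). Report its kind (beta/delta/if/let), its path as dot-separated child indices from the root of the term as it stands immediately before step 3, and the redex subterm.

Derivation:
step 0: (((let x = (\y.9) in (\z.(\u.2))) (\v.v)) ((\w.(\p.true)) ((let q = 2 in q) - 2)))
step 1: [let@0.0] (((\z.(\u.2)) (\v.v)) ((\w.(\p.true)) ((let q = 2 in q) - 2)))
step 2: [beta@0] ((\u.2) ((\w.(\p.true)) ((let q = 2 in q) - 2)))
step 3: [beta@root] 2

Answer: beta at root : ((\u.2) ((\w.(\p.true)) ((let q = 2 in q) - 2)))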